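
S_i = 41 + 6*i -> [41, 47, 53, 59, 65]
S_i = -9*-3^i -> [-9, 27, -81, 243, -729]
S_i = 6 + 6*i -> [6, 12, 18, 24, 30]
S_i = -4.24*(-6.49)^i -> [-4.24, 27.52, -178.59, 1159.04, -7522.2]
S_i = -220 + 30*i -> [-220, -190, -160, -130, -100]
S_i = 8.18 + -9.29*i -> [8.18, -1.11, -10.4, -19.69, -28.98]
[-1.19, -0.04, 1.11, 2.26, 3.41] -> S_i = -1.19 + 1.15*i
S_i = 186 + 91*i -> [186, 277, 368, 459, 550]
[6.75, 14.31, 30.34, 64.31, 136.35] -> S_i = 6.75*2.12^i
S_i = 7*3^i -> [7, 21, 63, 189, 567]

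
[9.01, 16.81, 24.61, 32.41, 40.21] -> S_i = 9.01 + 7.80*i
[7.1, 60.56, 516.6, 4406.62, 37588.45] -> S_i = 7.10*8.53^i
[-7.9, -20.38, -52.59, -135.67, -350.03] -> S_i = -7.90*2.58^i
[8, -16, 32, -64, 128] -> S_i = 8*-2^i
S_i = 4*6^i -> [4, 24, 144, 864, 5184]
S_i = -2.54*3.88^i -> [-2.54, -9.86, -38.24, -148.36, -575.65]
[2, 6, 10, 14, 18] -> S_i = 2 + 4*i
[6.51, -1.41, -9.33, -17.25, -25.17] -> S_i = 6.51 + -7.92*i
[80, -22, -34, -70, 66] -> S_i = Random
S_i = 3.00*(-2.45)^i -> [3.0, -7.35, 18.01, -44.12, 108.09]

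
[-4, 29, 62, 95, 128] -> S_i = -4 + 33*i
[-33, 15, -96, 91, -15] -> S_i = Random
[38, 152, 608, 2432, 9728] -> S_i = 38*4^i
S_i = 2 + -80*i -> [2, -78, -158, -238, -318]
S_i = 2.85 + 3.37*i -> [2.85, 6.22, 9.59, 12.96, 16.33]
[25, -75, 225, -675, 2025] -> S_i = 25*-3^i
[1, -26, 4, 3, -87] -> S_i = Random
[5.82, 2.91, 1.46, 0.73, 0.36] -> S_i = 5.82*0.50^i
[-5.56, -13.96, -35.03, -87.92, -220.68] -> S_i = -5.56*2.51^i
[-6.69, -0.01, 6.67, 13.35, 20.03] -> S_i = -6.69 + 6.68*i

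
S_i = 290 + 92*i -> [290, 382, 474, 566, 658]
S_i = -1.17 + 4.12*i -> [-1.17, 2.95, 7.07, 11.19, 15.31]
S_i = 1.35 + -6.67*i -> [1.35, -5.32, -11.99, -18.66, -25.33]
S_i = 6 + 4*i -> [6, 10, 14, 18, 22]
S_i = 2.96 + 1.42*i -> [2.96, 4.38, 5.8, 7.22, 8.64]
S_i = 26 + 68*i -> [26, 94, 162, 230, 298]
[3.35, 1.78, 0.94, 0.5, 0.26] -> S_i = 3.35*0.53^i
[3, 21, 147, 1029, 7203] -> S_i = 3*7^i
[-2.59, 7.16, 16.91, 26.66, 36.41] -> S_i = -2.59 + 9.75*i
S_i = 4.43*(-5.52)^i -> [4.43, -24.45, 134.98, -745.11, 4113.01]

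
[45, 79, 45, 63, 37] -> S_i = Random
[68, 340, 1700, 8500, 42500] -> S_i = 68*5^i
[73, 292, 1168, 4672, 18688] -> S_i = 73*4^i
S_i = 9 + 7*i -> [9, 16, 23, 30, 37]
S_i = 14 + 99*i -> [14, 113, 212, 311, 410]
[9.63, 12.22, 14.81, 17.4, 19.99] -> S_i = 9.63 + 2.59*i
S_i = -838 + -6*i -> [-838, -844, -850, -856, -862]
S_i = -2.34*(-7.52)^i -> [-2.34, 17.6, -132.33, 995.11, -7483.2]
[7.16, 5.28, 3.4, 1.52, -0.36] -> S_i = 7.16 + -1.88*i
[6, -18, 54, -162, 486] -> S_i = 6*-3^i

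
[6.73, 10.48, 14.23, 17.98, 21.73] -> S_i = 6.73 + 3.75*i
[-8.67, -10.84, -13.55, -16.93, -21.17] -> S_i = -8.67*1.25^i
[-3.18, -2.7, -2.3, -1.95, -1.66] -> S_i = -3.18*0.85^i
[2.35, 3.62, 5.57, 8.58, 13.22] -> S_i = 2.35*1.54^i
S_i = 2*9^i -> [2, 18, 162, 1458, 13122]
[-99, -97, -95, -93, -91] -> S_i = -99 + 2*i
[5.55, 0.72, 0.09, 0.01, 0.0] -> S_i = 5.55*0.13^i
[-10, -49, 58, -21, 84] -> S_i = Random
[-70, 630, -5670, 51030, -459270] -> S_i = -70*-9^i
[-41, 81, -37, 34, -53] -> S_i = Random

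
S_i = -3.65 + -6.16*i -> [-3.65, -9.81, -15.97, -22.13, -28.29]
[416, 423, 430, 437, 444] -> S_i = 416 + 7*i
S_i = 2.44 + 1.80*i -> [2.44, 4.24, 6.04, 7.84, 9.64]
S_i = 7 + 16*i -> [7, 23, 39, 55, 71]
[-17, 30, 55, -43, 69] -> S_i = Random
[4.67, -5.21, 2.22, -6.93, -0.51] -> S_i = Random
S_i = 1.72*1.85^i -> [1.72, 3.18, 5.89, 10.89, 20.15]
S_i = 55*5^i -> [55, 275, 1375, 6875, 34375]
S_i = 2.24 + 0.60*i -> [2.24, 2.84, 3.44, 4.04, 4.64]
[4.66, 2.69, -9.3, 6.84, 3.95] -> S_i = Random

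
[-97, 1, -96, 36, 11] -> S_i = Random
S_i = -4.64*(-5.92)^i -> [-4.64, 27.47, -162.62, 962.68, -5699.08]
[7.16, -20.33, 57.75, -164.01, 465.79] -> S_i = 7.16*(-2.84)^i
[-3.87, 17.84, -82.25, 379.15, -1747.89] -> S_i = -3.87*(-4.61)^i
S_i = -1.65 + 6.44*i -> [-1.65, 4.79, 11.23, 17.67, 24.11]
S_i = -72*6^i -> [-72, -432, -2592, -15552, -93312]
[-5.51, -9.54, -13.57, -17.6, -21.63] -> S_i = -5.51 + -4.03*i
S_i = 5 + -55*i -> [5, -50, -105, -160, -215]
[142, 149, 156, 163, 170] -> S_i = 142 + 7*i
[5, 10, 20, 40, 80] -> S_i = 5*2^i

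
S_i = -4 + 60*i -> [-4, 56, 116, 176, 236]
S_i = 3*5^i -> [3, 15, 75, 375, 1875]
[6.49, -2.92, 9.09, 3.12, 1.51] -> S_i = Random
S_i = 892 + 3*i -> [892, 895, 898, 901, 904]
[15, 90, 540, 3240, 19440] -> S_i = 15*6^i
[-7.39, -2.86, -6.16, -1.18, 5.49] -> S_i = Random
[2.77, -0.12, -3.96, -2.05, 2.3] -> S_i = Random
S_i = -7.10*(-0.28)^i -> [-7.1, 1.99, -0.56, 0.16, -0.04]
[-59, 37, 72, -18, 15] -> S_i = Random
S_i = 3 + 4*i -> [3, 7, 11, 15, 19]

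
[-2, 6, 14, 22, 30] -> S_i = -2 + 8*i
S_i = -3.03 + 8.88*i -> [-3.03, 5.85, 14.73, 23.61, 32.49]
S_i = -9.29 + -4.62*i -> [-9.29, -13.91, -18.53, -23.15, -27.77]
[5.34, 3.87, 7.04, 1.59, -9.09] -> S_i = Random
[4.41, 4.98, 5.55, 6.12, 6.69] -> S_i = 4.41 + 0.57*i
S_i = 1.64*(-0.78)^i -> [1.64, -1.28, 1.0, -0.78, 0.61]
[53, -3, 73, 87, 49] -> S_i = Random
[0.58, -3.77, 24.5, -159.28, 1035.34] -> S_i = 0.58*(-6.50)^i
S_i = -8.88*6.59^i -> [-8.88, -58.52, -385.64, -2541.38, -16747.68]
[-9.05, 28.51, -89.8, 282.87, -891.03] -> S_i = -9.05*(-3.15)^i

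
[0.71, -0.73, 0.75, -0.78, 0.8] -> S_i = 0.71*(-1.03)^i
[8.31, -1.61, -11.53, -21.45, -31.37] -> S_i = 8.31 + -9.92*i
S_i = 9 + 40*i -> [9, 49, 89, 129, 169]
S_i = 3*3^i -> [3, 9, 27, 81, 243]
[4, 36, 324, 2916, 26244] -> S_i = 4*9^i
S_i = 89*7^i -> [89, 623, 4361, 30527, 213689]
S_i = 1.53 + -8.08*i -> [1.53, -6.55, -14.63, -22.71, -30.79]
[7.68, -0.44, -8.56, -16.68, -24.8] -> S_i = 7.68 + -8.12*i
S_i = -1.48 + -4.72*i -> [-1.48, -6.2, -10.92, -15.64, -20.36]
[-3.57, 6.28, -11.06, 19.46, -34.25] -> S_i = -3.57*(-1.76)^i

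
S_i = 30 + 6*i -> [30, 36, 42, 48, 54]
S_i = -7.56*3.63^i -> [-7.56, -27.44, -99.62, -361.61, -1312.65]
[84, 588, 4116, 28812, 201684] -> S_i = 84*7^i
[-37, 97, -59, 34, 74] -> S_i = Random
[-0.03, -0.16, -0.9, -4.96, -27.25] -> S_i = -0.03*5.49^i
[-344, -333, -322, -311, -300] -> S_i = -344 + 11*i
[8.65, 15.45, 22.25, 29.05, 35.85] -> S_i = 8.65 + 6.80*i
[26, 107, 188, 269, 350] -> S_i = 26 + 81*i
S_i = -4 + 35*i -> [-4, 31, 66, 101, 136]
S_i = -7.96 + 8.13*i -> [-7.96, 0.17, 8.3, 16.43, 24.56]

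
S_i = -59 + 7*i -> [-59, -52, -45, -38, -31]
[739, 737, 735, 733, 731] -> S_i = 739 + -2*i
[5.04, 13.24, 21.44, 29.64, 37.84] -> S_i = 5.04 + 8.20*i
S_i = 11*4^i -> [11, 44, 176, 704, 2816]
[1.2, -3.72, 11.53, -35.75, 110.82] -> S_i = 1.20*(-3.10)^i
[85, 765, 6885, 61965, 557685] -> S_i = 85*9^i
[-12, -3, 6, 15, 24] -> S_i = -12 + 9*i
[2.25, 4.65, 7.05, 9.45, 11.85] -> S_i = 2.25 + 2.40*i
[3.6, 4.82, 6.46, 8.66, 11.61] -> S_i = 3.60*1.34^i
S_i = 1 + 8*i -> [1, 9, 17, 25, 33]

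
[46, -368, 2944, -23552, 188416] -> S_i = 46*-8^i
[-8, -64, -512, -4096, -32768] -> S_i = -8*8^i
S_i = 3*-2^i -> [3, -6, 12, -24, 48]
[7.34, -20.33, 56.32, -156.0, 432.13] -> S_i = 7.34*(-2.77)^i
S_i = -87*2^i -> [-87, -174, -348, -696, -1392]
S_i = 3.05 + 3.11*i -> [3.05, 6.16, 9.27, 12.38, 15.49]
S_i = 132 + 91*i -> [132, 223, 314, 405, 496]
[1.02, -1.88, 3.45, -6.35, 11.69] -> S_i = 1.02*(-1.84)^i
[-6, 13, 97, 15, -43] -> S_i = Random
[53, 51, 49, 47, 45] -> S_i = 53 + -2*i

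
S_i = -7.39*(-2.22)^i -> [-7.39, 16.41, -36.42, 80.85, -179.5]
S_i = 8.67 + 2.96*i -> [8.67, 11.63, 14.59, 17.55, 20.51]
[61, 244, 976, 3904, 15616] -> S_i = 61*4^i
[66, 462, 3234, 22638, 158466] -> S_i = 66*7^i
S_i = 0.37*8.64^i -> [0.37, 3.2, 27.62, 238.64, 2061.85]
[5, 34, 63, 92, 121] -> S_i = 5 + 29*i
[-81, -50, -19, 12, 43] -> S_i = -81 + 31*i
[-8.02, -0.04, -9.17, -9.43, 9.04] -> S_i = Random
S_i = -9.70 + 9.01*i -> [-9.7, -0.69, 8.32, 17.33, 26.34]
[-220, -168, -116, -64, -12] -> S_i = -220 + 52*i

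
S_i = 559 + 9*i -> [559, 568, 577, 586, 595]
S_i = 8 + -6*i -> [8, 2, -4, -10, -16]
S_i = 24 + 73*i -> [24, 97, 170, 243, 316]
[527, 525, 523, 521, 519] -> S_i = 527 + -2*i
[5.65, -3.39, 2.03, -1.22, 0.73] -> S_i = 5.65*(-0.60)^i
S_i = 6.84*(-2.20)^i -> [6.84, -15.05, 33.11, -72.83, 160.23]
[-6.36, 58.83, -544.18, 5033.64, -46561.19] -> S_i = -6.36*(-9.25)^i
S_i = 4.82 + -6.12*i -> [4.82, -1.3, -7.42, -13.54, -19.66]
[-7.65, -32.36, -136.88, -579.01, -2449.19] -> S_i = -7.65*4.23^i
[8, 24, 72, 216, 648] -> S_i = 8*3^i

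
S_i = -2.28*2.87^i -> [-2.28, -6.54, -18.78, -53.9, -154.69]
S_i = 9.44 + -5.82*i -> [9.44, 3.62, -2.2, -8.02, -13.84]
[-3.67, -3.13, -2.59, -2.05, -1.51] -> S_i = -3.67 + 0.54*i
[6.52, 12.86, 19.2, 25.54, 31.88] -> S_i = 6.52 + 6.34*i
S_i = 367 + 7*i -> [367, 374, 381, 388, 395]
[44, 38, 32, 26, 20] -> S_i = 44 + -6*i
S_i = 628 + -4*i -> [628, 624, 620, 616, 612]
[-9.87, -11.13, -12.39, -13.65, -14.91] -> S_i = -9.87 + -1.26*i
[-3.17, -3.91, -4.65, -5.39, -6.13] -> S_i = -3.17 + -0.74*i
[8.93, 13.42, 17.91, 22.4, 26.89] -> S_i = 8.93 + 4.49*i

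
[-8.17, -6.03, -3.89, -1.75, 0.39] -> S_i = -8.17 + 2.14*i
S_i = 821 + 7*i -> [821, 828, 835, 842, 849]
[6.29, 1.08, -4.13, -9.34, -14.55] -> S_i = 6.29 + -5.21*i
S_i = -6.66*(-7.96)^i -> [-6.66, 53.01, -421.99, 3359.03, -26737.85]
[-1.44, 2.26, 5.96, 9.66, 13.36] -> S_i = -1.44 + 3.70*i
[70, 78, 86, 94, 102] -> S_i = 70 + 8*i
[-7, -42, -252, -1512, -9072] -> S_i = -7*6^i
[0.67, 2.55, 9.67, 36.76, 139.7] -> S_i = 0.67*3.80^i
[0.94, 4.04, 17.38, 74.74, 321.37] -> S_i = 0.94*4.30^i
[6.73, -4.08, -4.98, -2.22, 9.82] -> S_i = Random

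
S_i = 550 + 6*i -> [550, 556, 562, 568, 574]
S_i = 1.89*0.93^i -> [1.89, 1.76, 1.63, 1.52, 1.41]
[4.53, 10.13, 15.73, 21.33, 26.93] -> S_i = 4.53 + 5.60*i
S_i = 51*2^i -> [51, 102, 204, 408, 816]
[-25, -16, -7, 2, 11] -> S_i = -25 + 9*i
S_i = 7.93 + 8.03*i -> [7.93, 15.96, 23.99, 32.02, 40.05]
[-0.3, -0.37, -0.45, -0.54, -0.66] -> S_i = -0.30*1.22^i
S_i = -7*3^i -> [-7, -21, -63, -189, -567]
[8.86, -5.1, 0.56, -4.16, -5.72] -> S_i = Random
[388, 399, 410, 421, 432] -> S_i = 388 + 11*i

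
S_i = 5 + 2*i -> [5, 7, 9, 11, 13]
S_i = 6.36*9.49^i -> [6.36, 60.36, 572.78, 5435.7, 51584.83]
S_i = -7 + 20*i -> [-7, 13, 33, 53, 73]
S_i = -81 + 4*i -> [-81, -77, -73, -69, -65]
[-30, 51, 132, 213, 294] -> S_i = -30 + 81*i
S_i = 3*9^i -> [3, 27, 243, 2187, 19683]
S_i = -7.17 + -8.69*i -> [-7.17, -15.86, -24.55, -33.24, -41.93]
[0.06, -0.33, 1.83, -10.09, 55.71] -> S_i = 0.06*(-5.52)^i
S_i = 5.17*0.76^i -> [5.17, 3.93, 2.99, 2.27, 1.72]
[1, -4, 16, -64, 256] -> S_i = 1*-4^i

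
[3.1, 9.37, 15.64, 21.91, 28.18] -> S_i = 3.10 + 6.27*i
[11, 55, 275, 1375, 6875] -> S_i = 11*5^i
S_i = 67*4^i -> [67, 268, 1072, 4288, 17152]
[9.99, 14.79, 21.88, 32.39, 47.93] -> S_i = 9.99*1.48^i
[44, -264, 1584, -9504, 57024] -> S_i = 44*-6^i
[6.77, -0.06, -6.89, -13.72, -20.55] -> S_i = 6.77 + -6.83*i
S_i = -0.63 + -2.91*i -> [-0.63, -3.54, -6.45, -9.36, -12.27]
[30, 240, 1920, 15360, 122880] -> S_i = 30*8^i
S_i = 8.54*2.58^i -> [8.54, 22.03, 56.85, 146.66, 378.39]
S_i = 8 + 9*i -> [8, 17, 26, 35, 44]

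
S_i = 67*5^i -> [67, 335, 1675, 8375, 41875]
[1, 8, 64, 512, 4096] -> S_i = 1*8^i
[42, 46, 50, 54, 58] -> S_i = 42 + 4*i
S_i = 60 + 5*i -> [60, 65, 70, 75, 80]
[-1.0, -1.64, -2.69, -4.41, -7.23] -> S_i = -1.00*1.64^i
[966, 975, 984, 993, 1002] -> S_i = 966 + 9*i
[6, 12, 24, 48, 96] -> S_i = 6*2^i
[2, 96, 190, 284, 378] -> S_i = 2 + 94*i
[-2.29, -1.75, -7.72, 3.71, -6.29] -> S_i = Random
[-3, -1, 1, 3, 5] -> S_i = -3 + 2*i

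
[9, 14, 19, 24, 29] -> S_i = 9 + 5*i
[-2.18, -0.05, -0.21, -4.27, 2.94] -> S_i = Random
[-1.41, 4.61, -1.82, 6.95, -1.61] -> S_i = Random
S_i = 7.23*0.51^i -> [7.23, 3.69, 1.88, 0.96, 0.49]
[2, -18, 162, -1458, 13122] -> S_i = 2*-9^i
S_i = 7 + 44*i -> [7, 51, 95, 139, 183]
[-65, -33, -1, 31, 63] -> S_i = -65 + 32*i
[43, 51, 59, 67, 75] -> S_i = 43 + 8*i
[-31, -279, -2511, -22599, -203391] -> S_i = -31*9^i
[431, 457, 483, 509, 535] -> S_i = 431 + 26*i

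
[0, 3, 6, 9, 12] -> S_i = 0 + 3*i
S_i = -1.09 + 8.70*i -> [-1.09, 7.61, 16.31, 25.01, 33.71]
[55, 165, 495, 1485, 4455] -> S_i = 55*3^i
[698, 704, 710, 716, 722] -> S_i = 698 + 6*i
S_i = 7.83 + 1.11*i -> [7.83, 8.94, 10.05, 11.16, 12.27]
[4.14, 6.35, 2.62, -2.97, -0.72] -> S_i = Random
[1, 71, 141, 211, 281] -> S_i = 1 + 70*i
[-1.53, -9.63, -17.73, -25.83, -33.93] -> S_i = -1.53 + -8.10*i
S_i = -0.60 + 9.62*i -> [-0.6, 9.02, 18.64, 28.26, 37.88]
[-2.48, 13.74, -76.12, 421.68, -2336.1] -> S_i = -2.48*(-5.54)^i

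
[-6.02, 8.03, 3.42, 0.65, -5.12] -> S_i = Random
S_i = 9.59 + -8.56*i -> [9.59, 1.03, -7.53, -16.09, -24.65]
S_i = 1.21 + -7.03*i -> [1.21, -5.82, -12.85, -19.88, -26.91]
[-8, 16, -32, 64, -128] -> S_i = -8*-2^i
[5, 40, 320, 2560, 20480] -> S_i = 5*8^i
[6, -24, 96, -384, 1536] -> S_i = 6*-4^i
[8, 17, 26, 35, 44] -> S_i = 8 + 9*i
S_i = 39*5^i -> [39, 195, 975, 4875, 24375]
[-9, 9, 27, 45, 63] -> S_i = -9 + 18*i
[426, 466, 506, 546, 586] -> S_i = 426 + 40*i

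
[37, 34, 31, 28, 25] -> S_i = 37 + -3*i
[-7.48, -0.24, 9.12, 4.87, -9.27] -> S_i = Random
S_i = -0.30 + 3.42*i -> [-0.3, 3.12, 6.54, 9.96, 13.38]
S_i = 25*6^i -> [25, 150, 900, 5400, 32400]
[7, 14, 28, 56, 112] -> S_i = 7*2^i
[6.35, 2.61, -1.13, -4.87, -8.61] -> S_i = 6.35 + -3.74*i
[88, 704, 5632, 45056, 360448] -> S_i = 88*8^i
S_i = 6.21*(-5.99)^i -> [6.21, -37.2, 222.82, -1334.66, 7994.64]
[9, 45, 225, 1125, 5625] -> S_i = 9*5^i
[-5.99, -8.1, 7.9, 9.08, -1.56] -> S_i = Random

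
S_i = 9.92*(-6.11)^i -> [9.92, -60.61, 370.33, -2262.74, 13825.36]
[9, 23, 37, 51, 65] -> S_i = 9 + 14*i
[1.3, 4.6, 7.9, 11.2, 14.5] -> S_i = 1.30 + 3.30*i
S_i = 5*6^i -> [5, 30, 180, 1080, 6480]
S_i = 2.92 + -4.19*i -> [2.92, -1.27, -5.46, -9.65, -13.84]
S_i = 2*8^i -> [2, 16, 128, 1024, 8192]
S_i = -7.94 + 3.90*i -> [-7.94, -4.04, -0.14, 3.76, 7.66]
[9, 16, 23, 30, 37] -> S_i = 9 + 7*i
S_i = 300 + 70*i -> [300, 370, 440, 510, 580]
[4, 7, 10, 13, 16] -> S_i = 4 + 3*i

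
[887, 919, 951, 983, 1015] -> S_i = 887 + 32*i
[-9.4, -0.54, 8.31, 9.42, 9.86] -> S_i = Random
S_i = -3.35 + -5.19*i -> [-3.35, -8.54, -13.73, -18.92, -24.11]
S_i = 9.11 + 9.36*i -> [9.11, 18.47, 27.83, 37.19, 46.55]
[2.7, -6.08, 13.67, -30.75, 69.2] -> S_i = 2.70*(-2.25)^i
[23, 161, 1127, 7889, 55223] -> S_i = 23*7^i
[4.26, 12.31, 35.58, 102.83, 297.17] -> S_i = 4.26*2.89^i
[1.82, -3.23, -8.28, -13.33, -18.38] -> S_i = 1.82 + -5.05*i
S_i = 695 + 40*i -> [695, 735, 775, 815, 855]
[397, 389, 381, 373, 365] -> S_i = 397 + -8*i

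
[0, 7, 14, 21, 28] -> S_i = 0 + 7*i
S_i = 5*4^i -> [5, 20, 80, 320, 1280]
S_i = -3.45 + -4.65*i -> [-3.45, -8.1, -12.75, -17.4, -22.05]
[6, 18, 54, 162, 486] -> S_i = 6*3^i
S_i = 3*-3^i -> [3, -9, 27, -81, 243]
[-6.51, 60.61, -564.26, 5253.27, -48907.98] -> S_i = -6.51*(-9.31)^i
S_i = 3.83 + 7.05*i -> [3.83, 10.88, 17.93, 24.98, 32.03]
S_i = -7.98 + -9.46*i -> [-7.98, -17.44, -26.9, -36.36, -45.82]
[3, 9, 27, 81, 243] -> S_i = 3*3^i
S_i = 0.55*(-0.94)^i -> [0.55, -0.52, 0.49, -0.46, 0.43]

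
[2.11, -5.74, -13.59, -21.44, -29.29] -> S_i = 2.11 + -7.85*i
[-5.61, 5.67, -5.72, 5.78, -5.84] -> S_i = -5.61*(-1.01)^i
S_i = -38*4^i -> [-38, -152, -608, -2432, -9728]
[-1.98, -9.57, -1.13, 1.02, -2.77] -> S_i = Random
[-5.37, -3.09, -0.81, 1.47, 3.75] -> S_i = -5.37 + 2.28*i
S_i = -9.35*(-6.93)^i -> [-9.35, 64.8, -449.03, 3111.8, -21564.76]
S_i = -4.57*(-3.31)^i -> [-4.57, 15.13, -50.07, 165.73, -548.57]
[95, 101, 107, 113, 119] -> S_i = 95 + 6*i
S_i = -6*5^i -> [-6, -30, -150, -750, -3750]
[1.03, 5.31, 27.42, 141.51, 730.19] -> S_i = 1.03*5.16^i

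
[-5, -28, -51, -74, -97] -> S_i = -5 + -23*i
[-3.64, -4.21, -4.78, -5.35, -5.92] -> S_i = -3.64 + -0.57*i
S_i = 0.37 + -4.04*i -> [0.37, -3.67, -7.71, -11.75, -15.79]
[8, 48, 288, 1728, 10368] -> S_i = 8*6^i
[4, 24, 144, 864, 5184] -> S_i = 4*6^i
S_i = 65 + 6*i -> [65, 71, 77, 83, 89]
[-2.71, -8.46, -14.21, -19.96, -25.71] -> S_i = -2.71 + -5.75*i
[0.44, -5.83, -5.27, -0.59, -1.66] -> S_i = Random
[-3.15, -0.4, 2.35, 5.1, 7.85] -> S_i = -3.15 + 2.75*i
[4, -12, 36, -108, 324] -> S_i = 4*-3^i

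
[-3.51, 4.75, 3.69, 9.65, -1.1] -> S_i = Random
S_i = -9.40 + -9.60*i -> [-9.4, -19.0, -28.6, -38.2, -47.8]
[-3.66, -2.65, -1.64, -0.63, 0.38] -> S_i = -3.66 + 1.01*i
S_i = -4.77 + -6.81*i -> [-4.77, -11.58, -18.39, -25.2, -32.01]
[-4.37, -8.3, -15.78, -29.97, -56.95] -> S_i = -4.37*1.90^i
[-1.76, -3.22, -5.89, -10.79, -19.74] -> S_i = -1.76*1.83^i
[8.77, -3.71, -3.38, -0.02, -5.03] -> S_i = Random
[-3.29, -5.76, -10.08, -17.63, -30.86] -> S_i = -3.29*1.75^i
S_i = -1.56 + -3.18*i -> [-1.56, -4.74, -7.92, -11.1, -14.28]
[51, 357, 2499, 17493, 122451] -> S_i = 51*7^i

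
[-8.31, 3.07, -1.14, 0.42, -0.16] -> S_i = -8.31*(-0.37)^i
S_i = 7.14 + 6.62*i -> [7.14, 13.76, 20.38, 27.0, 33.62]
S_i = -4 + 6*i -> [-4, 2, 8, 14, 20]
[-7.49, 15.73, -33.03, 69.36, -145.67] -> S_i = -7.49*(-2.10)^i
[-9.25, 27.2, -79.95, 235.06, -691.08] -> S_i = -9.25*(-2.94)^i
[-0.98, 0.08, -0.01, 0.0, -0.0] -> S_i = -0.98*(-0.08)^i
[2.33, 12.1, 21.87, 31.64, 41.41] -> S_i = 2.33 + 9.77*i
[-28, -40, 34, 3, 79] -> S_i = Random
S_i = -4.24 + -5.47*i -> [-4.24, -9.71, -15.18, -20.65, -26.12]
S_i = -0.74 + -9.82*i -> [-0.74, -10.56, -20.38, -30.2, -40.02]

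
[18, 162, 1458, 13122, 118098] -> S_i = 18*9^i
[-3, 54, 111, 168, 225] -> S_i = -3 + 57*i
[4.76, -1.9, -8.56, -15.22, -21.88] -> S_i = 4.76 + -6.66*i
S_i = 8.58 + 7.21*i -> [8.58, 15.79, 23.0, 30.21, 37.42]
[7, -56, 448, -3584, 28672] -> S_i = 7*-8^i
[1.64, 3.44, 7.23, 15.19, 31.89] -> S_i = 1.64*2.10^i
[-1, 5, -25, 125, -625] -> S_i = -1*-5^i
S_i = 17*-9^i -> [17, -153, 1377, -12393, 111537]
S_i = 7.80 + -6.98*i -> [7.8, 0.82, -6.16, -13.14, -20.12]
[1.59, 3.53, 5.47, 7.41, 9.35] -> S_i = 1.59 + 1.94*i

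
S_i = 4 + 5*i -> [4, 9, 14, 19, 24]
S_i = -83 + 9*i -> [-83, -74, -65, -56, -47]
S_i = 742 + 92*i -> [742, 834, 926, 1018, 1110]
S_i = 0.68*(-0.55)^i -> [0.68, -0.37, 0.21, -0.11, 0.06]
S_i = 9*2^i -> [9, 18, 36, 72, 144]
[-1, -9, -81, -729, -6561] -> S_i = -1*9^i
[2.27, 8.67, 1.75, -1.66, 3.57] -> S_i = Random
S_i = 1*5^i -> [1, 5, 25, 125, 625]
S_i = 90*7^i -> [90, 630, 4410, 30870, 216090]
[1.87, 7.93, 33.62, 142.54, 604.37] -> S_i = 1.87*4.24^i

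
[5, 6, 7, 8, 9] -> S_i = 5 + 1*i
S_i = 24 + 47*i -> [24, 71, 118, 165, 212]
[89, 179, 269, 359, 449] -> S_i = 89 + 90*i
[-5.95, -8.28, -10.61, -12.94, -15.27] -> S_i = -5.95 + -2.33*i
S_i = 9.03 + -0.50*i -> [9.03, 8.53, 8.03, 7.53, 7.03]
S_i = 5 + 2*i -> [5, 7, 9, 11, 13]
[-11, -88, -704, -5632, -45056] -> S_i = -11*8^i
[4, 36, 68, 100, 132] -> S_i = 4 + 32*i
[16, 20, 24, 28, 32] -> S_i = 16 + 4*i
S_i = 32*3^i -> [32, 96, 288, 864, 2592]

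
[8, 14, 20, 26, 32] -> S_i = 8 + 6*i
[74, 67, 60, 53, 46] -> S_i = 74 + -7*i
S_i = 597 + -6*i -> [597, 591, 585, 579, 573]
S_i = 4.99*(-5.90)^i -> [4.99, -29.44, 173.7, -1024.84, 6046.56]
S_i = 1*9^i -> [1, 9, 81, 729, 6561]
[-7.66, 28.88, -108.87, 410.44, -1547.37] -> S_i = -7.66*(-3.77)^i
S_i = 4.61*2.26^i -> [4.61, 10.42, 23.55, 53.21, 120.26]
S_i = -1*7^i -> [-1, -7, -49, -343, -2401]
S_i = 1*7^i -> [1, 7, 49, 343, 2401]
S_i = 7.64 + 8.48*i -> [7.64, 16.12, 24.6, 33.08, 41.56]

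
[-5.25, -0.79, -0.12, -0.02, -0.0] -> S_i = -5.25*0.15^i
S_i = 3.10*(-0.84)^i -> [3.1, -2.6, 2.19, -1.84, 1.54]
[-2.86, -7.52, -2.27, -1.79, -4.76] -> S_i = Random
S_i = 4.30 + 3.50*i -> [4.3, 7.8, 11.3, 14.8, 18.3]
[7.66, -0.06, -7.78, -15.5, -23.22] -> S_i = 7.66 + -7.72*i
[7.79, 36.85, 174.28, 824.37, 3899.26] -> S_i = 7.79*4.73^i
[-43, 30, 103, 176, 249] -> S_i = -43 + 73*i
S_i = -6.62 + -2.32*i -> [-6.62, -8.94, -11.26, -13.58, -15.9]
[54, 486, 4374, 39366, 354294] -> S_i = 54*9^i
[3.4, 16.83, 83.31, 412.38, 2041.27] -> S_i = 3.40*4.95^i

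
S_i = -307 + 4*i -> [-307, -303, -299, -295, -291]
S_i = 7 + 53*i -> [7, 60, 113, 166, 219]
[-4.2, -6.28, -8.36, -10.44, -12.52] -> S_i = -4.20 + -2.08*i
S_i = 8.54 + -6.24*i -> [8.54, 2.3, -3.94, -10.18, -16.42]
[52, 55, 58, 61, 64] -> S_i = 52 + 3*i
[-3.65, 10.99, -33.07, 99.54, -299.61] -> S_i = -3.65*(-3.01)^i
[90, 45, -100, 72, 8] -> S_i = Random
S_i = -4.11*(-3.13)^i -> [-4.11, 12.86, -40.27, 126.03, -394.47]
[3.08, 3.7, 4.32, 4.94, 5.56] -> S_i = 3.08 + 0.62*i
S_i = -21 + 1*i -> [-21, -20, -19, -18, -17]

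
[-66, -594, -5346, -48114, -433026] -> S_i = -66*9^i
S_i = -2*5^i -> [-2, -10, -50, -250, -1250]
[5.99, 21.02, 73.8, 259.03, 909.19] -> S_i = 5.99*3.51^i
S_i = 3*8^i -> [3, 24, 192, 1536, 12288]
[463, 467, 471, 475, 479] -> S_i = 463 + 4*i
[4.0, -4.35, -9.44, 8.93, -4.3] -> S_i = Random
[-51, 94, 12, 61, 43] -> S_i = Random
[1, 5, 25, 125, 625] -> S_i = 1*5^i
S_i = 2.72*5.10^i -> [2.72, 13.87, 70.75, 360.81, 1840.13]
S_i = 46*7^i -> [46, 322, 2254, 15778, 110446]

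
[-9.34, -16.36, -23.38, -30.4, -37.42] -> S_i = -9.34 + -7.02*i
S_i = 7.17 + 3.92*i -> [7.17, 11.09, 15.01, 18.93, 22.85]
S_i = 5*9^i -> [5, 45, 405, 3645, 32805]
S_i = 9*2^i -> [9, 18, 36, 72, 144]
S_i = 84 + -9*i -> [84, 75, 66, 57, 48]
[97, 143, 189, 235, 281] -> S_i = 97 + 46*i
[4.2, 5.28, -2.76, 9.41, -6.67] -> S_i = Random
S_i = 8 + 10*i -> [8, 18, 28, 38, 48]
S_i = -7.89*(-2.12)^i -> [-7.89, 16.73, -35.46, 75.18, -159.38]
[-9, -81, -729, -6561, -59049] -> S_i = -9*9^i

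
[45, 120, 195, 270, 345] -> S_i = 45 + 75*i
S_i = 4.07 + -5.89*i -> [4.07, -1.82, -7.71, -13.6, -19.49]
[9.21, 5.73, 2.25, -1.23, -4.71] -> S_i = 9.21 + -3.48*i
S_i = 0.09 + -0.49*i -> [0.09, -0.4, -0.89, -1.38, -1.87]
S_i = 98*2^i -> [98, 196, 392, 784, 1568]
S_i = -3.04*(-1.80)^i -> [-3.04, 5.47, -9.85, 17.73, -31.91]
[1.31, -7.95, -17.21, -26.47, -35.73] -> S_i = 1.31 + -9.26*i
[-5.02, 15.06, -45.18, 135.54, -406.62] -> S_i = -5.02*(-3.00)^i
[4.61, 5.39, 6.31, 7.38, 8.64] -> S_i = 4.61*1.17^i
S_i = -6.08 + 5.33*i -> [-6.08, -0.75, 4.58, 9.91, 15.24]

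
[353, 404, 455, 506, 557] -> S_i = 353 + 51*i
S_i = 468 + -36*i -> [468, 432, 396, 360, 324]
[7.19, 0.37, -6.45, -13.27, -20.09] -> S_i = 7.19 + -6.82*i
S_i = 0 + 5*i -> [0, 5, 10, 15, 20]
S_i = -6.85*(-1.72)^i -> [-6.85, 11.78, -20.27, 34.86, -59.95]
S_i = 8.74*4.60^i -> [8.74, 40.2, 184.94, 850.72, 3913.3]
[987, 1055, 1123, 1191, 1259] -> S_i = 987 + 68*i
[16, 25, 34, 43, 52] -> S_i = 16 + 9*i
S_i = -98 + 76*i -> [-98, -22, 54, 130, 206]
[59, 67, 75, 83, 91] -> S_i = 59 + 8*i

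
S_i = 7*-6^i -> [7, -42, 252, -1512, 9072]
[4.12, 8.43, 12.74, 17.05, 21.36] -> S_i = 4.12 + 4.31*i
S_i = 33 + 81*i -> [33, 114, 195, 276, 357]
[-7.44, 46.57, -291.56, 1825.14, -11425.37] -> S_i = -7.44*(-6.26)^i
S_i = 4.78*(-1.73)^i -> [4.78, -8.27, 14.31, -24.75, 42.82]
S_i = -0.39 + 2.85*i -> [-0.39, 2.46, 5.31, 8.16, 11.01]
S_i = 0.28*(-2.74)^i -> [0.28, -0.77, 2.1, -5.76, 15.78]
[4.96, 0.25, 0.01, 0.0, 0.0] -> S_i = 4.96*0.05^i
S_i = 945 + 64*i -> [945, 1009, 1073, 1137, 1201]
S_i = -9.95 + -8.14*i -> [-9.95, -18.09, -26.23, -34.37, -42.51]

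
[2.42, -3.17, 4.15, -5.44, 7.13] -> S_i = 2.42*(-1.31)^i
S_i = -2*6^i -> [-2, -12, -72, -432, -2592]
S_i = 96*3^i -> [96, 288, 864, 2592, 7776]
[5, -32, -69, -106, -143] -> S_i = 5 + -37*i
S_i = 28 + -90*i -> [28, -62, -152, -242, -332]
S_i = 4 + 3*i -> [4, 7, 10, 13, 16]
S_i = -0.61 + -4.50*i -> [-0.61, -5.11, -9.61, -14.11, -18.61]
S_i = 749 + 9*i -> [749, 758, 767, 776, 785]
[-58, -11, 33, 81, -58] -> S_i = Random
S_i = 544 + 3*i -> [544, 547, 550, 553, 556]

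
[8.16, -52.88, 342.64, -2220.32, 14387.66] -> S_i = 8.16*(-6.48)^i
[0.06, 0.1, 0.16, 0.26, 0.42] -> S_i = 0.06*1.63^i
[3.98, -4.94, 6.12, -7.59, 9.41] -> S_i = 3.98*(-1.24)^i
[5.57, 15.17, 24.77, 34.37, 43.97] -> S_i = 5.57 + 9.60*i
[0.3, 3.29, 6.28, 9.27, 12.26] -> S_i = 0.30 + 2.99*i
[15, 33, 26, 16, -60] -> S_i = Random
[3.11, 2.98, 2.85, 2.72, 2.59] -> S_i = 3.11 + -0.13*i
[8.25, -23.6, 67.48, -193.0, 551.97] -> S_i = 8.25*(-2.86)^i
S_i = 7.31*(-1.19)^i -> [7.31, -8.7, 10.35, -12.32, 14.66]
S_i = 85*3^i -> [85, 255, 765, 2295, 6885]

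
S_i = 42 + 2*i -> [42, 44, 46, 48, 50]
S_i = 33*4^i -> [33, 132, 528, 2112, 8448]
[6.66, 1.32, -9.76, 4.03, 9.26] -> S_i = Random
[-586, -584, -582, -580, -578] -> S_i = -586 + 2*i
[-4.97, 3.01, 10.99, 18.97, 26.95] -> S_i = -4.97 + 7.98*i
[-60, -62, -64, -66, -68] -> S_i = -60 + -2*i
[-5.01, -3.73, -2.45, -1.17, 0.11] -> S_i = -5.01 + 1.28*i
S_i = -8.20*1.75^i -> [-8.2, -14.35, -25.11, -43.95, -76.91]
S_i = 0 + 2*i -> [0, 2, 4, 6, 8]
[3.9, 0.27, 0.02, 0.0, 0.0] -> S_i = 3.90*0.07^i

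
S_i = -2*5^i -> [-2, -10, -50, -250, -1250]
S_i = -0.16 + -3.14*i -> [-0.16, -3.3, -6.44, -9.58, -12.72]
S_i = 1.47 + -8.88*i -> [1.47, -7.41, -16.29, -25.17, -34.05]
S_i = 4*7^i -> [4, 28, 196, 1372, 9604]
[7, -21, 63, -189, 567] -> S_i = 7*-3^i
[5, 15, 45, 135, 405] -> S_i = 5*3^i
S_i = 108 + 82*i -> [108, 190, 272, 354, 436]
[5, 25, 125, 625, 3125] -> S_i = 5*5^i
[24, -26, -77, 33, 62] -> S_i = Random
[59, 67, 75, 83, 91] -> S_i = 59 + 8*i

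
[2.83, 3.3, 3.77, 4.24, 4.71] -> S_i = 2.83 + 0.47*i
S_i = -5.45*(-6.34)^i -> [-5.45, 34.55, -219.07, 1388.88, -8805.49]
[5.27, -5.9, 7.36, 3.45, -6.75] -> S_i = Random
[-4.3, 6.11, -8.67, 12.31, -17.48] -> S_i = -4.30*(-1.42)^i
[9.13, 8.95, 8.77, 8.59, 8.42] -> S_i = 9.13*0.98^i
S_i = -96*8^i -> [-96, -768, -6144, -49152, -393216]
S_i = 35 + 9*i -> [35, 44, 53, 62, 71]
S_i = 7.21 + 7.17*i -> [7.21, 14.38, 21.55, 28.72, 35.89]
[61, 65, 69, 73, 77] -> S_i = 61 + 4*i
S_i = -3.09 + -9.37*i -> [-3.09, -12.46, -21.83, -31.2, -40.57]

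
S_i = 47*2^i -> [47, 94, 188, 376, 752]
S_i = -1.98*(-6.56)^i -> [-1.98, 12.99, -85.21, 558.95, -3666.74]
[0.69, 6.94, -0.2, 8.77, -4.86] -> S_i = Random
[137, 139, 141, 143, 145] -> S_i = 137 + 2*i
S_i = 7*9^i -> [7, 63, 567, 5103, 45927]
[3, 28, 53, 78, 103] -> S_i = 3 + 25*i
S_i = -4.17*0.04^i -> [-4.17, -0.17, -0.01, -0.0, -0.0]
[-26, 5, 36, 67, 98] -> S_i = -26 + 31*i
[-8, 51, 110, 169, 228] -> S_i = -8 + 59*i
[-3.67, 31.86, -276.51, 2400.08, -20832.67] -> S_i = -3.67*(-8.68)^i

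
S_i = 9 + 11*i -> [9, 20, 31, 42, 53]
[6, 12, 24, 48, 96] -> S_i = 6*2^i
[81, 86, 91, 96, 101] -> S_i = 81 + 5*i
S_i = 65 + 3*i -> [65, 68, 71, 74, 77]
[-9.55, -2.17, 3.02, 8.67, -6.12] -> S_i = Random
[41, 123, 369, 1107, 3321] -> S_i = 41*3^i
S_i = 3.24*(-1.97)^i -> [3.24, -6.38, 12.57, -24.77, 48.8]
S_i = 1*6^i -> [1, 6, 36, 216, 1296]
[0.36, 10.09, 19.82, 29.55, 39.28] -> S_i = 0.36 + 9.73*i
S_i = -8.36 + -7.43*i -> [-8.36, -15.79, -23.22, -30.65, -38.08]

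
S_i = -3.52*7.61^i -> [-3.52, -26.79, -203.85, -1551.3, -11805.42]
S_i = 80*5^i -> [80, 400, 2000, 10000, 50000]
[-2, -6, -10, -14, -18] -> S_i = -2 + -4*i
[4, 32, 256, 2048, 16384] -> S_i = 4*8^i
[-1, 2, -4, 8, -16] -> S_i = -1*-2^i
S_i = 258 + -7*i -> [258, 251, 244, 237, 230]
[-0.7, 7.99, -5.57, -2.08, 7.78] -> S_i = Random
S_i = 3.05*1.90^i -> [3.05, 5.79, 11.01, 20.92, 39.75]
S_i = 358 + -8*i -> [358, 350, 342, 334, 326]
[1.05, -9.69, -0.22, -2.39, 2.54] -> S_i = Random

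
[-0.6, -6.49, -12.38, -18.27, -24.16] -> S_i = -0.60 + -5.89*i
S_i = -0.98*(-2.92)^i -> [-0.98, 2.86, -8.36, 24.4, -71.25]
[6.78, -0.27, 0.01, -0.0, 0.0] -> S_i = 6.78*(-0.04)^i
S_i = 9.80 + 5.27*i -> [9.8, 15.07, 20.34, 25.61, 30.88]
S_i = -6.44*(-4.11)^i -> [-6.44, 26.47, -108.79, 447.11, -1837.61]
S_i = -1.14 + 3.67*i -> [-1.14, 2.53, 6.2, 9.87, 13.54]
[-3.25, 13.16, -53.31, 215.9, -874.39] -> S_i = -3.25*(-4.05)^i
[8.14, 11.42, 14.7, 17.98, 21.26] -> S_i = 8.14 + 3.28*i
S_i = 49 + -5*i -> [49, 44, 39, 34, 29]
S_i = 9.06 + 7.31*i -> [9.06, 16.37, 23.68, 30.99, 38.3]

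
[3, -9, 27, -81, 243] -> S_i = 3*-3^i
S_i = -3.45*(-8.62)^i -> [-3.45, 29.74, -256.35, 2209.74, -19047.95]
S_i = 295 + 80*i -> [295, 375, 455, 535, 615]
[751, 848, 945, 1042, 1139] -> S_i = 751 + 97*i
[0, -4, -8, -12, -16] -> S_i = 0 + -4*i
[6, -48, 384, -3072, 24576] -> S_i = 6*-8^i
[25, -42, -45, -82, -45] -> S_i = Random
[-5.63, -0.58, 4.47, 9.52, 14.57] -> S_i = -5.63 + 5.05*i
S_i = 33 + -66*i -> [33, -33, -99, -165, -231]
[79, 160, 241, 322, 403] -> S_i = 79 + 81*i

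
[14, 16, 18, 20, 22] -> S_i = 14 + 2*i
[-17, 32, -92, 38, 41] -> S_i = Random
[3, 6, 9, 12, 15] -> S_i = 3 + 3*i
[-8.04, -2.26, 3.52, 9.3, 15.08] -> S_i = -8.04 + 5.78*i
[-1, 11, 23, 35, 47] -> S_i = -1 + 12*i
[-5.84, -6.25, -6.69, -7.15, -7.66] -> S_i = -5.84*1.07^i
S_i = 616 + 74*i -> [616, 690, 764, 838, 912]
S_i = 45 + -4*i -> [45, 41, 37, 33, 29]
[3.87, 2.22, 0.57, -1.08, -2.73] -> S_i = 3.87 + -1.65*i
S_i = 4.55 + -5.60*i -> [4.55, -1.05, -6.65, -12.25, -17.85]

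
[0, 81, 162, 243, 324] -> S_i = 0 + 81*i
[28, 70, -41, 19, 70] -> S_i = Random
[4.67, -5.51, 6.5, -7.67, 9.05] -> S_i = 4.67*(-1.18)^i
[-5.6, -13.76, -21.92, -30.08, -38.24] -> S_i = -5.60 + -8.16*i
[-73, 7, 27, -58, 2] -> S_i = Random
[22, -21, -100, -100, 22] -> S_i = Random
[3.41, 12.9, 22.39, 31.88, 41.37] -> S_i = 3.41 + 9.49*i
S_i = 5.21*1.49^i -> [5.21, 7.76, 11.57, 17.23, 25.68]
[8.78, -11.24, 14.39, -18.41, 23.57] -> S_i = 8.78*(-1.28)^i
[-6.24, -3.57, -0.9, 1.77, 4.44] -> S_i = -6.24 + 2.67*i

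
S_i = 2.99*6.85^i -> [2.99, 20.48, 140.3, 961.04, 6583.15]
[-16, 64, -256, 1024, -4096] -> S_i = -16*-4^i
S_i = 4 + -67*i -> [4, -63, -130, -197, -264]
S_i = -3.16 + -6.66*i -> [-3.16, -9.82, -16.48, -23.14, -29.8]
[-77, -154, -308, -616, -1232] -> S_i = -77*2^i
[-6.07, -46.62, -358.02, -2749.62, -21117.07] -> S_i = -6.07*7.68^i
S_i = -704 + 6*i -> [-704, -698, -692, -686, -680]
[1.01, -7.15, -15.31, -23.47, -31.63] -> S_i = 1.01 + -8.16*i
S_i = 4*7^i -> [4, 28, 196, 1372, 9604]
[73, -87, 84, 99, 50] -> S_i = Random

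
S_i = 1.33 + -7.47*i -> [1.33, -6.14, -13.61, -21.08, -28.55]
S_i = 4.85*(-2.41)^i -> [4.85, -11.69, 28.17, -67.89, 163.61]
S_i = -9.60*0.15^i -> [-9.6, -1.44, -0.22, -0.03, -0.0]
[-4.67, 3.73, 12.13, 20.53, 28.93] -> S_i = -4.67 + 8.40*i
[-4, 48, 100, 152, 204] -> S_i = -4 + 52*i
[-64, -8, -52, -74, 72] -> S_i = Random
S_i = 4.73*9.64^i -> [4.73, 45.6, 439.56, 4237.33, 40847.86]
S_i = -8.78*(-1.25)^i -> [-8.78, 10.98, -13.72, 17.15, -21.44]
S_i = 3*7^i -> [3, 21, 147, 1029, 7203]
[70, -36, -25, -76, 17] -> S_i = Random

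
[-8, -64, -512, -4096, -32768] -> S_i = -8*8^i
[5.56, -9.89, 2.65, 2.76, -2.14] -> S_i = Random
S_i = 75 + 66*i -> [75, 141, 207, 273, 339]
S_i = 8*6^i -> [8, 48, 288, 1728, 10368]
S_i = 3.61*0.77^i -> [3.61, 2.78, 2.14, 1.65, 1.27]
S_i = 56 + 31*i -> [56, 87, 118, 149, 180]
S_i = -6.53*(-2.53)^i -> [-6.53, 16.52, -41.8, 105.75, -267.54]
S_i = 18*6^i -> [18, 108, 648, 3888, 23328]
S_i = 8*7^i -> [8, 56, 392, 2744, 19208]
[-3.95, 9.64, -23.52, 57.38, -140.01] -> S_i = -3.95*(-2.44)^i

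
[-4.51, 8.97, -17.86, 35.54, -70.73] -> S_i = -4.51*(-1.99)^i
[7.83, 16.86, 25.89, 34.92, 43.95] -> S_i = 7.83 + 9.03*i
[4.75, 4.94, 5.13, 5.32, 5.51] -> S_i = 4.75 + 0.19*i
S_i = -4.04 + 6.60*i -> [-4.04, 2.56, 9.16, 15.76, 22.36]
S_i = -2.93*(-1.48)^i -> [-2.93, 4.34, -6.42, 9.5, -14.06]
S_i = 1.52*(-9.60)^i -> [1.52, -14.59, 140.08, -1344.8, 12910.07]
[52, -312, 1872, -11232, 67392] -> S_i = 52*-6^i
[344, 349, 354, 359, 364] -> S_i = 344 + 5*i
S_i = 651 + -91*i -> [651, 560, 469, 378, 287]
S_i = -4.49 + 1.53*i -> [-4.49, -2.96, -1.43, 0.1, 1.63]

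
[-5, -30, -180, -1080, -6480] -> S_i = -5*6^i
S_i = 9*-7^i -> [9, -63, 441, -3087, 21609]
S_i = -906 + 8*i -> [-906, -898, -890, -882, -874]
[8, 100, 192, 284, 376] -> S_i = 8 + 92*i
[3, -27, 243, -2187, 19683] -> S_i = 3*-9^i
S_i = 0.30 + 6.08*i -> [0.3, 6.38, 12.46, 18.54, 24.62]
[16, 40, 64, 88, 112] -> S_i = 16 + 24*i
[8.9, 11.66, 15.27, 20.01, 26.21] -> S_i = 8.90*1.31^i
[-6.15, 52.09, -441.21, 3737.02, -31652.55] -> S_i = -6.15*(-8.47)^i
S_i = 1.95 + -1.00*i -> [1.95, 0.95, -0.05, -1.05, -2.05]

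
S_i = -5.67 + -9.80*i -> [-5.67, -15.47, -25.27, -35.07, -44.87]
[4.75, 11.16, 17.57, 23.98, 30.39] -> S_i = 4.75 + 6.41*i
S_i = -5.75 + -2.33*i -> [-5.75, -8.08, -10.41, -12.74, -15.07]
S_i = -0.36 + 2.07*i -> [-0.36, 1.71, 3.78, 5.85, 7.92]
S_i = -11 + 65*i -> [-11, 54, 119, 184, 249]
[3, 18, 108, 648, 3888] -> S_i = 3*6^i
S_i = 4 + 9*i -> [4, 13, 22, 31, 40]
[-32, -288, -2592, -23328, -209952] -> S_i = -32*9^i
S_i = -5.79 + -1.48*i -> [-5.79, -7.27, -8.75, -10.23, -11.71]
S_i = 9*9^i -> [9, 81, 729, 6561, 59049]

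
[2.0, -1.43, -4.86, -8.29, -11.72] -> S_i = 2.00 + -3.43*i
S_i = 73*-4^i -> [73, -292, 1168, -4672, 18688]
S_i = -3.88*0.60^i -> [-3.88, -2.33, -1.4, -0.84, -0.5]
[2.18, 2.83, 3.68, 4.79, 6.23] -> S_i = 2.18*1.30^i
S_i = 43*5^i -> [43, 215, 1075, 5375, 26875]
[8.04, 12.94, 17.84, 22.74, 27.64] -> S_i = 8.04 + 4.90*i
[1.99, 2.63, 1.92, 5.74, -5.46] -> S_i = Random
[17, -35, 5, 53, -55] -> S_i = Random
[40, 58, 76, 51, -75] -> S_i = Random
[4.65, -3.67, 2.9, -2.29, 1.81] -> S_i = 4.65*(-0.79)^i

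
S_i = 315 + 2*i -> [315, 317, 319, 321, 323]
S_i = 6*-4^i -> [6, -24, 96, -384, 1536]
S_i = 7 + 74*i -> [7, 81, 155, 229, 303]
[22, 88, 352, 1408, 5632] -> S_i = 22*4^i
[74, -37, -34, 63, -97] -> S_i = Random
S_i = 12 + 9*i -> [12, 21, 30, 39, 48]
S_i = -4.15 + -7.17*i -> [-4.15, -11.32, -18.49, -25.66, -32.83]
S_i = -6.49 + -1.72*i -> [-6.49, -8.21, -9.93, -11.65, -13.37]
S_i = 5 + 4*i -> [5, 9, 13, 17, 21]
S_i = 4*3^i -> [4, 12, 36, 108, 324]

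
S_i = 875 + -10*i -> [875, 865, 855, 845, 835]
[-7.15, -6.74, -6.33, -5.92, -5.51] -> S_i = -7.15 + 0.41*i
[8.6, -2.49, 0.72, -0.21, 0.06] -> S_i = 8.60*(-0.29)^i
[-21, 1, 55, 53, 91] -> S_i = Random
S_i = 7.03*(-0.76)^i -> [7.03, -5.34, 4.06, -3.09, 2.35]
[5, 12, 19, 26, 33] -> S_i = 5 + 7*i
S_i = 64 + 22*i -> [64, 86, 108, 130, 152]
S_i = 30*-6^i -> [30, -180, 1080, -6480, 38880]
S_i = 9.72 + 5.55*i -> [9.72, 15.27, 20.82, 26.37, 31.92]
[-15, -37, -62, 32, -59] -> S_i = Random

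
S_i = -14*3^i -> [-14, -42, -126, -378, -1134]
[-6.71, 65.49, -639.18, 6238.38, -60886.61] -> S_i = -6.71*(-9.76)^i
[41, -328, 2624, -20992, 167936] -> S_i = 41*-8^i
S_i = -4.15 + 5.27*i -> [-4.15, 1.12, 6.39, 11.66, 16.93]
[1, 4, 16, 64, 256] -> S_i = 1*4^i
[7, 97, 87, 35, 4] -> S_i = Random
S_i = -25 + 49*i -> [-25, 24, 73, 122, 171]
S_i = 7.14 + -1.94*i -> [7.14, 5.2, 3.26, 1.32, -0.62]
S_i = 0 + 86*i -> [0, 86, 172, 258, 344]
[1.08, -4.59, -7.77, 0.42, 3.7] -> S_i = Random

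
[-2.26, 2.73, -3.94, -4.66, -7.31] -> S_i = Random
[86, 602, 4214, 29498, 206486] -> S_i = 86*7^i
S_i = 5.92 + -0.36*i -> [5.92, 5.56, 5.2, 4.84, 4.48]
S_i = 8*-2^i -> [8, -16, 32, -64, 128]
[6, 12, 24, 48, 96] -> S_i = 6*2^i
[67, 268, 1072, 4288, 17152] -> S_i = 67*4^i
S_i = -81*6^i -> [-81, -486, -2916, -17496, -104976]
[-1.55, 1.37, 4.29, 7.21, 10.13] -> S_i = -1.55 + 2.92*i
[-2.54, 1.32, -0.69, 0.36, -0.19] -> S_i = -2.54*(-0.52)^i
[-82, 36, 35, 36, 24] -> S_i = Random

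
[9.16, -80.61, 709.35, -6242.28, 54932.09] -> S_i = 9.16*(-8.80)^i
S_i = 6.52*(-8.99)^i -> [6.52, -58.61, 526.95, -4737.25, 42587.91]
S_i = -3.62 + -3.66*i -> [-3.62, -7.28, -10.94, -14.6, -18.26]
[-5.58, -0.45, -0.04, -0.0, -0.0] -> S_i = -5.58*0.08^i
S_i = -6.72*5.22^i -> [-6.72, -35.08, -183.11, -955.83, -4989.43]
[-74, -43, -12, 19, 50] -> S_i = -74 + 31*i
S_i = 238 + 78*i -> [238, 316, 394, 472, 550]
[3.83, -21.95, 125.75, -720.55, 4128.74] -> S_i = 3.83*(-5.73)^i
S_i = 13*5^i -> [13, 65, 325, 1625, 8125]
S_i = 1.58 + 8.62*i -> [1.58, 10.2, 18.82, 27.44, 36.06]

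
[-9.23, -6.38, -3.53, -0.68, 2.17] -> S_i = -9.23 + 2.85*i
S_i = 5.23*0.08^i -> [5.23, 0.42, 0.03, 0.0, 0.0]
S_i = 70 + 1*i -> [70, 71, 72, 73, 74]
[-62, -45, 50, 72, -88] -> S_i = Random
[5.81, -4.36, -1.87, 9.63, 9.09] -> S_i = Random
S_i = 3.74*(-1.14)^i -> [3.74, -4.26, 4.86, -5.54, 6.32]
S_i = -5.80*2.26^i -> [-5.8, -13.11, -29.62, -66.95, -151.31]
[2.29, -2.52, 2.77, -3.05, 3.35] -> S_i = 2.29*(-1.10)^i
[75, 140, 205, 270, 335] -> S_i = 75 + 65*i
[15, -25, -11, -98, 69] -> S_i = Random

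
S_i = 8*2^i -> [8, 16, 32, 64, 128]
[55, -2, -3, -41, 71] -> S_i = Random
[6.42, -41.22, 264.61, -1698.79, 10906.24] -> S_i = 6.42*(-6.42)^i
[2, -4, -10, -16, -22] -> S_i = 2 + -6*i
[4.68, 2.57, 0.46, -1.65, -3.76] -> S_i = 4.68 + -2.11*i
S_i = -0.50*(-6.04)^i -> [-0.5, 3.02, -18.24, 110.17, -665.45]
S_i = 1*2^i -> [1, 2, 4, 8, 16]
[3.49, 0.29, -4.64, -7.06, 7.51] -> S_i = Random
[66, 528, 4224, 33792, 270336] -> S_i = 66*8^i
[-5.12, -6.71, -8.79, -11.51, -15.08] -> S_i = -5.12*1.31^i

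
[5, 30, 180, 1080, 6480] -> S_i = 5*6^i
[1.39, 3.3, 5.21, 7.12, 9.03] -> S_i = 1.39 + 1.91*i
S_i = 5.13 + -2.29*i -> [5.13, 2.84, 0.55, -1.74, -4.03]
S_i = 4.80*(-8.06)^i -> [4.8, -38.69, 311.83, -2513.31, 20257.29]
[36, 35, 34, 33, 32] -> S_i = 36 + -1*i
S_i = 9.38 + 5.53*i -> [9.38, 14.91, 20.44, 25.97, 31.5]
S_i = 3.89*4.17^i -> [3.89, 16.22, 67.64, 282.07, 1176.23]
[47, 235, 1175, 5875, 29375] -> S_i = 47*5^i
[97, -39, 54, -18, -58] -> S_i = Random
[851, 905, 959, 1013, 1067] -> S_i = 851 + 54*i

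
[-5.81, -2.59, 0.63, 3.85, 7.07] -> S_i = -5.81 + 3.22*i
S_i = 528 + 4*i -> [528, 532, 536, 540, 544]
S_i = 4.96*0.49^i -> [4.96, 2.43, 1.19, 0.58, 0.29]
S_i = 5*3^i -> [5, 15, 45, 135, 405]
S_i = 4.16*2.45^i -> [4.16, 10.19, 24.97, 61.18, 149.88]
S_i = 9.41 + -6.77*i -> [9.41, 2.64, -4.13, -10.9, -17.67]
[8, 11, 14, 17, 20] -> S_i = 8 + 3*i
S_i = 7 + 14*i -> [7, 21, 35, 49, 63]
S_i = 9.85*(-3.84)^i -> [9.85, -37.82, 145.24, -557.74, 2141.71]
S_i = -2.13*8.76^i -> [-2.13, -18.66, -163.45, -1431.83, -12542.84]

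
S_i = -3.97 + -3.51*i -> [-3.97, -7.48, -10.99, -14.5, -18.01]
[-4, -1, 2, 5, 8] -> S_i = -4 + 3*i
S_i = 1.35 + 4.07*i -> [1.35, 5.42, 9.49, 13.56, 17.63]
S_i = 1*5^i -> [1, 5, 25, 125, 625]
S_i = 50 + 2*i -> [50, 52, 54, 56, 58]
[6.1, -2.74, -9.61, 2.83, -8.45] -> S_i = Random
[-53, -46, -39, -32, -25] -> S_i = -53 + 7*i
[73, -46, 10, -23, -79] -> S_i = Random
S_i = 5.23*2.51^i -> [5.23, 13.13, 32.95, 82.7, 207.59]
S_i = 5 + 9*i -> [5, 14, 23, 32, 41]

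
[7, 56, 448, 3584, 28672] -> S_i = 7*8^i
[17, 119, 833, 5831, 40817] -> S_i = 17*7^i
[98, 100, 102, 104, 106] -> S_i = 98 + 2*i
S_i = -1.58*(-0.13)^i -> [-1.58, 0.21, -0.03, 0.0, -0.0]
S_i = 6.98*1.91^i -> [6.98, 13.33, 25.46, 48.64, 92.89]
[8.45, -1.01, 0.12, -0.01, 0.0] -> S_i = 8.45*(-0.12)^i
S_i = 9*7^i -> [9, 63, 441, 3087, 21609]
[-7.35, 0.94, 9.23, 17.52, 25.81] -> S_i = -7.35 + 8.29*i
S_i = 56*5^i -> [56, 280, 1400, 7000, 35000]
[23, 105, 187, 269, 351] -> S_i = 23 + 82*i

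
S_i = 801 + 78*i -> [801, 879, 957, 1035, 1113]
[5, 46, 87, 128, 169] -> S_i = 5 + 41*i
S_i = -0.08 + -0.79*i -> [-0.08, -0.87, -1.66, -2.45, -3.24]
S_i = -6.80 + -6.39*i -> [-6.8, -13.19, -19.58, -25.97, -32.36]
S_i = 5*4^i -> [5, 20, 80, 320, 1280]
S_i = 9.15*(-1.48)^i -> [9.15, -13.54, 20.04, -29.66, 43.9]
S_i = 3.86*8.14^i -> [3.86, 31.42, 255.76, 2081.9, 16946.69]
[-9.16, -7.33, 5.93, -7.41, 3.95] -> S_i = Random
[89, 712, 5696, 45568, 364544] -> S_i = 89*8^i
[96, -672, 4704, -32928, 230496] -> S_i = 96*-7^i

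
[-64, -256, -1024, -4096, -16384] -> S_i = -64*4^i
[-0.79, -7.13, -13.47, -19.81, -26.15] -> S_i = -0.79 + -6.34*i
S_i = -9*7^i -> [-9, -63, -441, -3087, -21609]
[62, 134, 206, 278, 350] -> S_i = 62 + 72*i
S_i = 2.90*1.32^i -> [2.9, 3.83, 5.05, 6.67, 8.8]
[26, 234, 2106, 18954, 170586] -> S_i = 26*9^i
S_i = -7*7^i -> [-7, -49, -343, -2401, -16807]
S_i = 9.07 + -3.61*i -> [9.07, 5.46, 1.85, -1.76, -5.37]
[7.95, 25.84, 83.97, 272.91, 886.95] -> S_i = 7.95*3.25^i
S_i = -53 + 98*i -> [-53, 45, 143, 241, 339]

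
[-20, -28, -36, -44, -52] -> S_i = -20 + -8*i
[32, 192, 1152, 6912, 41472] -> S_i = 32*6^i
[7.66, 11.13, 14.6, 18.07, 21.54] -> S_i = 7.66 + 3.47*i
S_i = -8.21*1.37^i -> [-8.21, -11.25, -15.41, -21.11, -28.92]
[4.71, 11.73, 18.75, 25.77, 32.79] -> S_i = 4.71 + 7.02*i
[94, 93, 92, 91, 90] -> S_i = 94 + -1*i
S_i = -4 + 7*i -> [-4, 3, 10, 17, 24]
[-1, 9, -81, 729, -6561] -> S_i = -1*-9^i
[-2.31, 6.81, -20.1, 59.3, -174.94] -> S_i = -2.31*(-2.95)^i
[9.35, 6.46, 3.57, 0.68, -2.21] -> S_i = 9.35 + -2.89*i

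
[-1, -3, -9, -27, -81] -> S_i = -1*3^i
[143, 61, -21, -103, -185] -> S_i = 143 + -82*i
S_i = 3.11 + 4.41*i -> [3.11, 7.52, 11.93, 16.34, 20.75]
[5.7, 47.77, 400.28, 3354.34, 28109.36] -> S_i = 5.70*8.38^i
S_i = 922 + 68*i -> [922, 990, 1058, 1126, 1194]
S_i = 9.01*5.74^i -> [9.01, 51.72, 296.86, 1703.96, 9780.75]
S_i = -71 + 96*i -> [-71, 25, 121, 217, 313]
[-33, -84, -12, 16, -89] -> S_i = Random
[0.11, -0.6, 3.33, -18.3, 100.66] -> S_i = 0.11*(-5.50)^i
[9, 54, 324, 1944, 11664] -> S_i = 9*6^i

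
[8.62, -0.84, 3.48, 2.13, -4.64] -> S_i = Random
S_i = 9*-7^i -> [9, -63, 441, -3087, 21609]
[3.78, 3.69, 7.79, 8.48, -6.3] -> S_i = Random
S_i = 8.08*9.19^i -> [8.08, 74.26, 682.41, 6271.3, 57633.29]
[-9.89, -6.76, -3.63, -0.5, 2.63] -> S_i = -9.89 + 3.13*i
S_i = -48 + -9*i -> [-48, -57, -66, -75, -84]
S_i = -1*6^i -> [-1, -6, -36, -216, -1296]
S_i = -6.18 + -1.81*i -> [-6.18, -7.99, -9.8, -11.61, -13.42]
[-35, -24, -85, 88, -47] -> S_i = Random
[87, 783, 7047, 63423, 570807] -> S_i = 87*9^i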